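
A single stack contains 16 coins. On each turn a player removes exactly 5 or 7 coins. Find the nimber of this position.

Grundy values for subtraction set {5, 7}:
k:     0  1  2  3  4  5  6  7  8  9 10 11 12 13 14 15 16
g(k):  0  0  0  0  0  1  1  1  1  1  2  2  0  0  0  0  0
So g(16) = 0.

0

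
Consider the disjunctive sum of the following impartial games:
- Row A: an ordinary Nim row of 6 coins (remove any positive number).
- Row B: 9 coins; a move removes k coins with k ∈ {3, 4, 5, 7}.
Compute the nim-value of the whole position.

5

Row A is a plain Nim row of size 6, so its Grundy value is 6.
Grundy values for row B (subtraction set {3, 4, 5, 7}):
k:     0  1  2  3  4  5  6  7  8  9
g(k):  0  0  0  1  1  1  2  2  2  3
So g(9) = 3.
The value of a disjunctive sum is the nim-sum of the parts.
Combined value = 6 XOR 3 = 5.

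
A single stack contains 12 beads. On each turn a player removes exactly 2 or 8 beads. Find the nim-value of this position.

1

Compute g(0), g(1), … for moves {2, 8}:
k:     0  1  2  3  4  5  6  7  8  9 10 11 12
g(k):  0  0  1  1  0  0  1  1  2  2  0  0  1
So g(12) = 1.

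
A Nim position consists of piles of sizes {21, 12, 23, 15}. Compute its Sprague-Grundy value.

1

Nim-sum: 21 ^ 12 ^ 23 ^ 15 = 1.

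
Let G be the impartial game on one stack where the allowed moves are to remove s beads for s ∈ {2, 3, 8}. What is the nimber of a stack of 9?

Grundy values for subtraction set {2, 3, 8}:
g(0) = mex{} = 0
g(1) = mex{} = 0
g(2) = mex{0} = 1
g(3) = mex{0} = 1
g(4) = mex{0,1} = 2
g(5) = mex{1} = 0
g(6) = mex{1,2} = 0
g(7) = mex{0,2} = 1
g(8) = mex{0} = 1
g(9) = mex{0,1} = 2
So g(9) = 2.

2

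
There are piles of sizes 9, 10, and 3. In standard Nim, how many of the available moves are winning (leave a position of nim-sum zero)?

Compute the nim-sum pairwise:
9 ⊕ 10 = 3
3 ⊕ 3 = 0
The nim-sum is already 0, so every move leaves a nonzero nim-sum — there are no winning moves.

0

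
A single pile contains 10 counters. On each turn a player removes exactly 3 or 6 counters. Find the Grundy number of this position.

0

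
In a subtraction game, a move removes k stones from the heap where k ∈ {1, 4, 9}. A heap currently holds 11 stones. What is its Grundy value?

Build the Grundy sequence with g(k) = mex{g(k−s) : s ∈ {1, 4, 9}, s ≤ k}:
k:     0  1  2  3  4  5  6  7  8  9 10 11
g(k):  0  1  0  1  2  0  1  0  1  2  0  1
So g(11) = 1.

1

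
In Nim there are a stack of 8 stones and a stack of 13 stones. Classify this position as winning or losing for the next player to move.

Winning position

Write each in binary and XOR column by column:
  1000  (8)
  1101  (13)
  ----
  0101  (5)
The nim-sum is 5 ≠ 0, so this is an N-position: the player to move can win.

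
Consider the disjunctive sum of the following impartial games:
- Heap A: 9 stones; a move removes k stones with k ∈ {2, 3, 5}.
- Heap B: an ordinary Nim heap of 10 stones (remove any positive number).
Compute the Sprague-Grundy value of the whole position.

11

Grundy values for heap A (subtraction set {2, 3, 5}):
g(0) = mex{} = 0
g(1) = mex{} = 0
g(2) = mex{0} = 1
g(3) = mex{0} = 1
g(4) = mex{0,1} = 2
g(5) = mex{0,1} = 2
g(6) = mex{0,1,2} = 3
g(7) = mex{1,2} = 0
g(8) = mex{1,2,3} = 0
g(9) = mex{0,2,3} = 1
So g(9) = 1.
Heap B is a plain Nim heap of size 10, so its Grundy value is 10.
By the Sprague-Grundy theorem, the Grundy value of a sum of independent games is the XOR of the component values.
Combined value = 1 XOR 10 = 11.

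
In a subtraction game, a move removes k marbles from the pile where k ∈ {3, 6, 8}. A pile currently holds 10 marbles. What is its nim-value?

3

Compute g(0), g(1), … for moves {3, 6, 8}:
k:     0  1  2  3  4  5  6  7  8  9 10
g(k):  0  0  0  1  1  1  2  2  2  3  3
So g(10) = 3.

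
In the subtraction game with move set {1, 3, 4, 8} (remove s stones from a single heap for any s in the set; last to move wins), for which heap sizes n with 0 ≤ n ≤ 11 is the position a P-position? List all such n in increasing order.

0, 2, 7, 9

Compute g(0), g(1), … for moves {1, 3, 4, 8}:
g(0) = mex{} = 0
g(1) = mex{0} = 1
g(2) = mex{1} = 0
g(3) = mex{0} = 1
g(4) = mex{0,1} = 2
g(5) = mex{0,1,2} = 3
g(6) = mex{0,1,3} = 2
g(7) = mex{1,2} = 0
g(8) = mex{0,2,3} = 1
g(9) = mex{1,2,3} = 0
g(10) = mex{0,2} = 1
g(11) = mex{0,1} = 2
The P-positions (g = 0) in 0..11 are 0, 2, 7, 9.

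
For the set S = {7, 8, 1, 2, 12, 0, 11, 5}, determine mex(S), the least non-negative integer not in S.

The values 0, 1, 2 are all present; 3 is the first non-negative integer missing from the set.

3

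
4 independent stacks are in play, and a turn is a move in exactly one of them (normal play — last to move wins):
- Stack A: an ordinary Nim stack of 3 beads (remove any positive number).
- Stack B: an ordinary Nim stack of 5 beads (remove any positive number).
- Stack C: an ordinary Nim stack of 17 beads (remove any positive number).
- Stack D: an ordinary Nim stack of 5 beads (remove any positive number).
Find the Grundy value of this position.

Stack A is a plain Nim stack of size 3, so its Grundy value is 3.
Stack B is a plain Nim stack of size 5, so its Grundy value is 5.
Stack C is a plain Nim stack of size 17, so its Grundy value is 17.
Stack D is a plain Nim stack of size 5, so its Grundy value is 5.
The value of a disjunctive sum is the nim-sum of the parts.
Combined value = 3 XOR 5 XOR 17 XOR 5 = 18.

18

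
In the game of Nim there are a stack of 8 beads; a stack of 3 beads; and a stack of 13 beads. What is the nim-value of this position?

6

Nim-sum: 8 XOR 3 XOR 13 = 6.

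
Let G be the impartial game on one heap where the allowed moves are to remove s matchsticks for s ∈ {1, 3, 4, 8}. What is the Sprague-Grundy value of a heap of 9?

0

Build the Grundy sequence with g(k) = mex{g(k−s) : s ∈ {1, 3, 4, 8}, s ≤ k}:
k:     0  1  2  3  4  5  6  7  8  9
g(k):  0  1  0  1  2  3  2  0  1  0
So g(9) = 0.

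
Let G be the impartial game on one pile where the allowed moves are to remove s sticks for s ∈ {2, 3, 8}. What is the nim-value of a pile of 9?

2

Build the Grundy sequence with g(k) = mex{g(k−s) : s ∈ {2, 3, 8}, s ≤ k}:
k:     0  1  2  3  4  5  6  7  8  9
g(k):  0  0  1  1  2  0  0  1  1  2
So g(9) = 2.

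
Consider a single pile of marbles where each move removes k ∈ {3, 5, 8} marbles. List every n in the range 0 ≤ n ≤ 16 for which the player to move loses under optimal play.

0, 1, 2, 11, 12, 13

Build the Grundy sequence with g(k) = mex{g(k−s) : s ∈ {3, 5, 8}, s ≤ k}:
k:     0  1  2  3  4  5  6  7  8  9 10 11 12 13 14 15 16
g(k):  0  0  0  1  1  1  2  2  2  3  3  0  0  0  1  1  1
The P-positions (g = 0) in 0..16 are 0, 1, 2, 11, 12, 13.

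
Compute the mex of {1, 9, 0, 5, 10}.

2

The values 0, 1 are all present; 2 is the first non-negative integer missing from the set.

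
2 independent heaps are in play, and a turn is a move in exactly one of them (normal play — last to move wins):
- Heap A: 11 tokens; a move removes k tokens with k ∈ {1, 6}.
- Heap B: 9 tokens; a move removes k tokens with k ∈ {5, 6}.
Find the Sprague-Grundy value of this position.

Build the Grundy sequence for heap A with g(k) = mex{g(k−s) : s ∈ {1, 6}, s ≤ k}:
k:     0  1  2  3  4  5  6  7  8  9 10 11
g(k):  0  1  0  1  0  1  2  0  1  0  1  0
So g(11) = 0.
Build the Grundy sequence for heap B with g(k) = mex{g(k−s) : s ∈ {5, 6}, s ≤ k}:
k:     0  1  2  3  4  5  6  7  8  9
g(k):  0  0  0  0  0  1  1  1  1  1
So g(9) = 1.
The value of a disjunctive sum is the nim-sum of the parts.
Combined value = 0 XOR 1 = 1.

1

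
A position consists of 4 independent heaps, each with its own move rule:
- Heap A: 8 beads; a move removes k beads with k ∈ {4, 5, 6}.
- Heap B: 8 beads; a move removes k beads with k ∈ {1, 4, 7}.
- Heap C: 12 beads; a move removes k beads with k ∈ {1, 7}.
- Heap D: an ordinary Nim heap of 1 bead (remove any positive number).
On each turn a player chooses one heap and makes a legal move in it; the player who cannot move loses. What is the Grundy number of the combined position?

3

For heap A, compute g(0), g(1), … with moves {4, 5, 6}:
k:     0  1  2  3  4  5  6  7  8
g(k):  0  0  0  0  1  1  1  1  2
So g(8) = 2.
For heap B, compute g(0), g(1), … with moves {1, 4, 7}:
k:     0  1  2  3  4  5  6  7  8
g(k):  0  1  0  1  2  0  1  2  0
So g(8) = 0.
For heap C, compute g(0), g(1), … with moves {1, 7}:
g(0) = mex{} = 0
g(1) = mex{0} = 1
g(2) = mex{1} = 0
g(3) = mex{0} = 1
g(4) = mex{1} = 0
g(5) = mex{0} = 1
g(6) = mex{1} = 0
g(7) = mex{0} = 1
g(8) = mex{1} = 0
g(9) = mex{0} = 1
g(10) = mex{1} = 0
g(11) = mex{0} = 1
g(12) = mex{1} = 0
So g(12) = 0.
Heap D is a plain Nim heap of size 1, so its Grundy value is 1.
By the Sprague-Grundy theorem, the Grundy value of a sum of independent games is the XOR of the component values.
Combined value = 2 ⊕ 0 ⊕ 0 ⊕ 1 = 3.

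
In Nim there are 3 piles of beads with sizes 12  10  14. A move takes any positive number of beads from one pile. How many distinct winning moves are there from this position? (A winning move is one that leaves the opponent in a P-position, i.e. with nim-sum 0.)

In binary:
  1100  (12)
  1010  (10)
  1110  (14)
  ----
  1000  (8)
The overall nim-sum is X = 8. A pile of size p has a winning move iff p XOR X < p (reduce it to p XOR X).
  12: 12 XOR 8 = 4 < 12 — winning move (to 4).
  10: 10 XOR 8 = 2 < 10 — winning move (to 2).
  14: 14 XOR 8 = 6 < 14 — winning move (to 6).
That gives 3 winning moves.

3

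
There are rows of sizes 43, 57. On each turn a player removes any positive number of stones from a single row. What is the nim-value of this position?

Compute the nim-sum pairwise:
43 ^ 57 = 18

18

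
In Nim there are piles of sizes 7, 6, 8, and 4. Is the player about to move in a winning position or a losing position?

Compute the nim-sum pairwise:
7 XOR 6 = 1
1 XOR 8 = 9
9 XOR 4 = 13
The nim-sum is 13 ≠ 0, so this is an N-position: the player to move can win.

Winning position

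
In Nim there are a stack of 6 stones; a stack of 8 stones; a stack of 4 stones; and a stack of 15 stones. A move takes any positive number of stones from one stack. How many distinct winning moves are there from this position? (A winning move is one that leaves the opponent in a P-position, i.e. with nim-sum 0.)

3

Compute the nim-sum pairwise:
6 ⊕ 8 = 14
14 ⊕ 4 = 10
10 ⊕ 15 = 5
The overall nim-sum is X = 5. A stack of size p has a winning move iff p XOR X < p (reduce it to p XOR X).
  6: 6 XOR 5 = 3 < 6 — winning move (to 3).
  8: 8 XOR 5 = 13 ≥ 8 — no move.
  4: 4 XOR 5 = 1 < 4 — winning move (to 1).
  15: 15 XOR 5 = 10 < 15 — winning move (to 10).
That gives 3 winning moves.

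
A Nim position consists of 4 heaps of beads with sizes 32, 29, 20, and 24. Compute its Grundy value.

49

Compute the nim-sum pairwise:
32 ⊕ 29 = 61
61 ⊕ 20 = 41
41 ⊕ 24 = 49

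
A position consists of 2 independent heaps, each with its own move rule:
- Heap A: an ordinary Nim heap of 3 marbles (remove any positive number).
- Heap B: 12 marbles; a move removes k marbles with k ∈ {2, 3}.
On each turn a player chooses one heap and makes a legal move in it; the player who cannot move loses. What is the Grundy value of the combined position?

Heap A is a plain Nim heap of size 3, so its Grundy value is 3.
For heap B, compute g(0), g(1), … with moves {2, 3}:
g(0) = mex{} = 0
g(1) = mex{} = 0
g(2) = mex{0} = 1
g(3) = mex{0} = 1
g(4) = mex{0,1} = 2
g(5) = mex{1} = 0
g(6) = mex{1,2} = 0
g(7) = mex{0,2} = 1
g(8) = mex{0} = 1
g(9) = mex{0,1} = 2
g(10) = mex{1} = 0
g(11) = mex{1,2} = 0
g(12) = mex{0,2} = 1
So g(12) = 1.
By the Sprague-Grundy theorem, the Grundy value of a sum of independent games is the XOR of the component values.
Combined value = 3 ⊕ 1 = 2.

2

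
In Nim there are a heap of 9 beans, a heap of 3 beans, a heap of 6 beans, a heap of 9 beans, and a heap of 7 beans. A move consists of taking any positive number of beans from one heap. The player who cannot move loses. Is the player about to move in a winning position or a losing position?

Compute the nim-sum pairwise:
9 XOR 3 = 10
10 XOR 6 = 12
12 XOR 9 = 5
5 XOR 7 = 2
The nim-sum is 2 ≠ 0, so this is an N-position: the player to move can win.

Winning position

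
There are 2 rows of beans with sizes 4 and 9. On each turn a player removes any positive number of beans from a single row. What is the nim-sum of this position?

Nim-sum: 4 ⊕ 9 = 13.

13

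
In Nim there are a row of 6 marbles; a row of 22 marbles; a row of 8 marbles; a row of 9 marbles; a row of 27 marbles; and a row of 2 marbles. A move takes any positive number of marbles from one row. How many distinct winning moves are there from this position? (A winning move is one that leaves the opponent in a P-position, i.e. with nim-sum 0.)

Nim-sum: 6 ^ 22 ^ 8 ^ 9 ^ 27 ^ 2 = 8.
The overall nim-sum is X = 8. A row of size p has a winning move iff p XOR X < p (reduce it to p XOR X).
  6: 6 XOR 8 = 14 ≥ 6 — no move.
  22: 22 XOR 8 = 30 ≥ 22 — no move.
  8: 8 XOR 8 = 0 < 8 — winning move (to 0).
  9: 9 XOR 8 = 1 < 9 — winning move (to 1).
  27: 27 XOR 8 = 19 < 27 — winning move (to 19).
  2: 2 XOR 8 = 10 ≥ 2 — no move.
That gives 3 winning moves.

3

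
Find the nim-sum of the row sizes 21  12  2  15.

20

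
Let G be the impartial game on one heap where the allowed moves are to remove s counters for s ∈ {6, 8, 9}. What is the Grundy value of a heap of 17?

Compute g(0), g(1), … for moves {6, 8, 9}:
k:     0  1  2  3  4  5  6  7  8  9 10 11 12 13 14 15 16 17
g(k):  0  0  0  0  0  0  1  1  1  1  1  1  2  2  2  0  0  0
So g(17) = 0.

0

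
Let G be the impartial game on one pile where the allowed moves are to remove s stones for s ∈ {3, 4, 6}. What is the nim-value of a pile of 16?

2

Grundy values for subtraction set {3, 4, 6}:
k:     0  1  2  3  4  5  6  7  8  9 10 11 12 13 14 15 16
g(k):  0  0  0  1  1  1  2  2  2  0  0  0  1  1  1  2  2
So g(16) = 2.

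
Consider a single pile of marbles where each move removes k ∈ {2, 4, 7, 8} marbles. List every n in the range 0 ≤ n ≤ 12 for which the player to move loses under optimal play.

0, 1, 6, 11, 12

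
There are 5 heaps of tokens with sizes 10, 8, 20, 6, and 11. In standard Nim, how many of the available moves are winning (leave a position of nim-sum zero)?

Nim-sum: 10 ^ 8 ^ 20 ^ 6 ^ 11 = 27.
The overall nim-sum is X = 27. A heap of size p has a winning move iff p XOR X < p (reduce it to p XOR X).
  10: 10 XOR 27 = 17 ≥ 10 — no move.
  8: 8 XOR 27 = 19 ≥ 8 — no move.
  20: 20 XOR 27 = 15 < 20 — winning move (to 15).
  6: 6 XOR 27 = 29 ≥ 6 — no move.
  11: 11 XOR 27 = 16 ≥ 11 — no move.
That gives 1 winning move.

1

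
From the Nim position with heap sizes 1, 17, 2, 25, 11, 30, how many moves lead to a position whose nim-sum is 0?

3

Nim-sum: 1 XOR 17 XOR 2 XOR 25 XOR 11 XOR 30 = 30.
The overall nim-sum is X = 30. A heap of size p has a winning move iff p XOR X < p (reduce it to p XOR X).
  1: 1 XOR 30 = 31 ≥ 1 — no move.
  17: 17 XOR 30 = 15 < 17 — winning move (to 15).
  2: 2 XOR 30 = 28 ≥ 2 — no move.
  25: 25 XOR 30 = 7 < 25 — winning move (to 7).
  11: 11 XOR 30 = 21 ≥ 11 — no move.
  30: 30 XOR 30 = 0 < 30 — winning move (to 0).
That gives 3 winning moves.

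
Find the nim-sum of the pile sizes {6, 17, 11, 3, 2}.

29

Bitwise XOR of the heap sizes:
  00110  (6)
  10001  (17)
  01011  (11)
  00011  (3)
  00010  (2)
  -----
  11101  (29)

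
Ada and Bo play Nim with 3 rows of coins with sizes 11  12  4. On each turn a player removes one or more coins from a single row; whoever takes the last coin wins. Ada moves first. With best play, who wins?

Ada wins

In binary:
  1011  (11)
  1100  (12)
  0100  (4)
  ----
  0011  (3)
The nim-sum is 3 ≠ 0, so this is an N-position: the player to move can win; Ada has a winning move.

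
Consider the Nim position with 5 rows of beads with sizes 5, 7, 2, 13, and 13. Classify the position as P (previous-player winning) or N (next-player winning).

In binary:
  0101  (5)
  0111  (7)
  0010  (2)
  1101  (13)
  1101  (13)
  ----
  0000  (0)
The nim-sum is 0, so this is a P-position: the player to move is in a losing position under optimal play.

P-position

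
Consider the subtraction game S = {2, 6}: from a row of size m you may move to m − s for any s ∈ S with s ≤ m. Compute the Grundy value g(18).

Build the Grundy sequence with g(k) = mex{g(k−s) : s ∈ {2, 6}, s ≤ k}:
k:     0  1  2  3  4  5  6  7  8  9 10 11 12 13 14 15 16 17 18
g(k):  0  0  1  1  0  0  1  1  0  0  1  1  0  0  1  1  0  0  1
So g(18) = 1.

1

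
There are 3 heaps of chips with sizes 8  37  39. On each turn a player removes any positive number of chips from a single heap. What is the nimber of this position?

10

Nim-sum: 8 XOR 37 XOR 39 = 10.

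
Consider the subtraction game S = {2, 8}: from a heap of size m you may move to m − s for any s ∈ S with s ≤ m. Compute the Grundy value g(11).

0

Build the Grundy sequence with g(k) = mex{g(k−s) : s ∈ {2, 8}, s ≤ k}:
k:     0  1  2  3  4  5  6  7  8  9 10 11
g(k):  0  0  1  1  0  0  1  1  2  2  0  0
So g(11) = 0.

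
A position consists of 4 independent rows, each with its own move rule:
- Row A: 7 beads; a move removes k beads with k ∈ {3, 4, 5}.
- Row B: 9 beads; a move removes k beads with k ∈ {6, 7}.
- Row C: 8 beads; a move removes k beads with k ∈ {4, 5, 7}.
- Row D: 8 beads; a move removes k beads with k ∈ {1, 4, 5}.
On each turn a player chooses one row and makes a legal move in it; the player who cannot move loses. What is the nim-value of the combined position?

1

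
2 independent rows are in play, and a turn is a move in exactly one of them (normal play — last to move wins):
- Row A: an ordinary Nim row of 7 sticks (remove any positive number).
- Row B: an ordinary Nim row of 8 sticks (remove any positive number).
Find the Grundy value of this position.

Row A is a plain Nim row of size 7, so its Grundy value is 7.
Row B is a plain Nim row of size 8, so its Grundy value is 8.
The value of a disjunctive sum is the nim-sum of the parts.
Combined value = 7 ⊕ 8 = 15.

15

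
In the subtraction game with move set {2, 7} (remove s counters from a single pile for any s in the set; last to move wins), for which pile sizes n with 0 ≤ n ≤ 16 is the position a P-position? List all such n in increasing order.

0, 1, 4, 5, 9, 10, 13, 14

Build the Grundy sequence with g(k) = mex{g(k−s) : s ∈ {2, 7}, s ≤ k}:
k:     0  1  2  3  4  5  6  7  8  9 10 11 12 13 14 15 16
g(k):  0  0  1  1  0  0  1  1  2  0  0  1  1  0  0  1  1
The P-positions (g = 0) in 0..16 are 0, 1, 4, 5, 9, 10, 13, 14.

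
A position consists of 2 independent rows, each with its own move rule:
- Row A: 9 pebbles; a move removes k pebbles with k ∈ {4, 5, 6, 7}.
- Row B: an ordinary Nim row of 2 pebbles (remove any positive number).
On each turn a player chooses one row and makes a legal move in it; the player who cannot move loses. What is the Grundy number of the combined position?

0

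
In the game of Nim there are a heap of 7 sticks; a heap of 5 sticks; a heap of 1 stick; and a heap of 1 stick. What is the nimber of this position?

2

Bitwise XOR of the heap sizes:
  111  (7)
  101  (5)
  001  (1)
  001  (1)
  ---
  010  (2)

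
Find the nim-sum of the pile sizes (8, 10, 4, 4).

2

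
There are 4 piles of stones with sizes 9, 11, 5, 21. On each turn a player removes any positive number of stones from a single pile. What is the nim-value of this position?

18

Bitwise XOR of the heap sizes:
  01001  (9)
  01011  (11)
  00101  (5)
  10101  (21)
  -----
  10010  (18)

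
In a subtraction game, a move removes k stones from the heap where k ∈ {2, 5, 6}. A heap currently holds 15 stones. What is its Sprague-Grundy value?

Compute g(0), g(1), … for moves {2, 5, 6}:
k:     0  1  2  3  4  5  6  7  8  9 10 11 12 13 14 15
g(k):  0  0  1  1  0  2  1  3  0  2  1  0  0  1  1  0
So g(15) = 0.

0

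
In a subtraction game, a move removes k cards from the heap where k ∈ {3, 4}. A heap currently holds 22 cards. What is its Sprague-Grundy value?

0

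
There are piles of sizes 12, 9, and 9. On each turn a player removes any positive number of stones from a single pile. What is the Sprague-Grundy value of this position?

In binary:
  1100  (12)
  1001  (9)
  1001  (9)
  ----
  1100  (12)

12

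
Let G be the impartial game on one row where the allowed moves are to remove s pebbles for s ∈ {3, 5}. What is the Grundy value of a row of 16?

Compute g(0), g(1), … for moves {3, 5}:
k:     0  1  2  3  4  5  6  7  8  9 10 11 12 13 14 15 16
g(k):  0  0  0  1  1  1  2  2  0  0  0  1  1  1  2  2  0
So g(16) = 0.

0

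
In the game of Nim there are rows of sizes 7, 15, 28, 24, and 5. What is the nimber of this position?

Compute the nim-sum pairwise:
7 XOR 15 = 8
8 XOR 28 = 20
20 XOR 24 = 12
12 XOR 5 = 9

9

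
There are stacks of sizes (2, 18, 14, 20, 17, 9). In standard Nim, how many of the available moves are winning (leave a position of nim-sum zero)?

3

Compute the nim-sum pairwise:
2 XOR 18 = 16
16 XOR 14 = 30
30 XOR 20 = 10
10 XOR 17 = 27
27 XOR 9 = 18
The overall nim-sum is X = 18. A stack of size p has a winning move iff p XOR X < p (reduce it to p XOR X).
  2: 2 XOR 18 = 16 ≥ 2 — no move.
  18: 18 XOR 18 = 0 < 18 — winning move (to 0).
  14: 14 XOR 18 = 28 ≥ 14 — no move.
  20: 20 XOR 18 = 6 < 20 — winning move (to 6).
  17: 17 XOR 18 = 3 < 17 — winning move (to 3).
  9: 9 XOR 18 = 27 ≥ 9 — no move.
That gives 3 winning moves.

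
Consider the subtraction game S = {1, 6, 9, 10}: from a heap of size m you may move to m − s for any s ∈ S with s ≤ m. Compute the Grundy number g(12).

3

Grundy values for subtraction set {1, 6, 9, 10}:
g(0) = mex{} = 0
g(1) = mex{0} = 1
g(2) = mex{1} = 0
g(3) = mex{0} = 1
g(4) = mex{1} = 0
g(5) = mex{0} = 1
g(6) = mex{0,1} = 2
g(7) = mex{1,2} = 0
g(8) = mex{0} = 1
g(9) = mex{0,1} = 2
g(10) = mex{0,1,2} = 3
g(11) = mex{0,1,3} = 2
g(12) = mex{0,1,2} = 3
So g(12) = 3.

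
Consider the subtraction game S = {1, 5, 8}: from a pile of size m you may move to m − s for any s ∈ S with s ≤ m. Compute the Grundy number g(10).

Compute g(0), g(1), … for moves {1, 5, 8}:
g(0) = mex{} = 0
g(1) = mex{0} = 1
g(2) = mex{1} = 0
g(3) = mex{0} = 1
g(4) = mex{1} = 0
g(5) = mex{0} = 1
g(6) = mex{1} = 0
g(7) = mex{0} = 1
g(8) = mex{0,1} = 2
g(9) = mex{0,1,2} = 3
g(10) = mex{0,1,3} = 2
So g(10) = 2.

2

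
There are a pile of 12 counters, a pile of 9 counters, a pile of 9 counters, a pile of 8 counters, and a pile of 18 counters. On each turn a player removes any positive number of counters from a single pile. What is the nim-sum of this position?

Compute the nim-sum pairwise:
12 ⊕ 9 = 5
5 ⊕ 9 = 12
12 ⊕ 8 = 4
4 ⊕ 18 = 22

22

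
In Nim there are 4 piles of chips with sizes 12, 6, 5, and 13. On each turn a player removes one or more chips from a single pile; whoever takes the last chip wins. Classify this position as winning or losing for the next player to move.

Winning position

Nim-sum: 12 XOR 6 XOR 5 XOR 13 = 2.
The nim-sum is 2 ≠ 0, so this is an N-position: the player to move can win.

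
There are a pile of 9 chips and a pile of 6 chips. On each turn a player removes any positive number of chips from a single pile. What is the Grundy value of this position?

15

Compute the nim-sum pairwise:
9 XOR 6 = 15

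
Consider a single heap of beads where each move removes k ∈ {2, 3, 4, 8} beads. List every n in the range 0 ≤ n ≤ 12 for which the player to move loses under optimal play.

0, 1, 6, 7, 12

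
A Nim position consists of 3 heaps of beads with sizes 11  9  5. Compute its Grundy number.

Nim-sum: 11 XOR 9 XOR 5 = 7.

7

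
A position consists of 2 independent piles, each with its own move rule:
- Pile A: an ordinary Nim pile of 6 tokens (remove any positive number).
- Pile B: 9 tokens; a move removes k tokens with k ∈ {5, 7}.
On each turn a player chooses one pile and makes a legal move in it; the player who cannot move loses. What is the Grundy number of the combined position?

7

Pile A is a plain Nim pile of size 6, so its Grundy value is 6.
Grundy values for pile B (subtraction set {5, 7}):
k:     0  1  2  3  4  5  6  7  8  9
g(k):  0  0  0  0  0  1  1  1  1  1
So g(9) = 1.
The value of a disjunctive sum is the nim-sum of the parts.
Combined value = 6 ⊕ 1 = 7.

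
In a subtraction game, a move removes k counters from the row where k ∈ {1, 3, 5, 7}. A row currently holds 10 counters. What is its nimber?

0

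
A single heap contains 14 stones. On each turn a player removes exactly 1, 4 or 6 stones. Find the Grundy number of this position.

Grundy values for subtraction set {1, 4, 6}:
g(0) = mex{} = 0
g(1) = mex{0} = 1
g(2) = mex{1} = 0
g(3) = mex{0} = 1
g(4) = mex{0,1} = 2
g(5) = mex{1,2} = 0
g(6) = mex{0} = 1
g(7) = mex{1} = 0
g(8) = mex{0,2} = 1
g(9) = mex{0,1} = 2
g(10) = mex{1,2} = 0
g(11) = mex{0} = 1
g(12) = mex{1} = 0
g(13) = mex{0,2} = 1
g(14) = mex{0,1} = 2
So g(14) = 2.

2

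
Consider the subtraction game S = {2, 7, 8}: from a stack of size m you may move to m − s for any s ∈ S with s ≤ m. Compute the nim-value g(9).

Grundy values for subtraction set {2, 7, 8}:
k:     0  1  2  3  4  5  6  7  8  9
g(k):  0  0  1  1  0  0  1  1  2  2
So g(9) = 2.

2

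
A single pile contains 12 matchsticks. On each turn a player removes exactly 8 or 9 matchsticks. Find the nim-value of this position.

Grundy values for subtraction set {8, 9}:
g(0) = mex{} = 0
g(1) = mex{} = 0
g(2) = mex{} = 0
g(3) = mex{} = 0
g(4) = mex{} = 0
g(5) = mex{} = 0
g(6) = mex{} = 0
g(7) = mex{} = 0
g(8) = mex{0} = 1
g(9) = mex{0} = 1
g(10) = mex{0} = 1
g(11) = mex{0} = 1
g(12) = mex{0} = 1
So g(12) = 1.

1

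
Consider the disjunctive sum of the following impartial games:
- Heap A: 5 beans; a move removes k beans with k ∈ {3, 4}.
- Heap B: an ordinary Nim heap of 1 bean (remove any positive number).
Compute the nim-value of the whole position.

Build the Grundy sequence for heap A with g(k) = mex{g(k−s) : s ∈ {3, 4}, s ≤ k}:
g(0) = mex{} = 0
g(1) = mex{} = 0
g(2) = mex{} = 0
g(3) = mex{0} = 1
g(4) = mex{0} = 1
g(5) = mex{0} = 1
So g(5) = 1.
Heap B is a plain Nim heap of size 1, so its Grundy value is 1.
The value of a disjunctive sum is the nim-sum of the parts.
Combined value = 1 XOR 1 = 0.

0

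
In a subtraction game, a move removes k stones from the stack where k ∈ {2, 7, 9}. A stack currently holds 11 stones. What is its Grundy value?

3

Build the Grundy sequence with g(k) = mex{g(k−s) : s ∈ {2, 7, 9}, s ≤ k}:
k:     0  1  2  3  4  5  6  7  8  9 10 11
g(k):  0  0  1  1  0  0  1  1  2  2  3  3
So g(11) = 3.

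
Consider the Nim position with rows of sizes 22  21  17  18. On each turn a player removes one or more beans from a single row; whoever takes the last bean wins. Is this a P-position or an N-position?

Nim-sum: 22 XOR 21 XOR 17 XOR 18 = 0.
The nim-sum is 0, so this is a P-position: the player to move is in a losing position under optimal play.

P-position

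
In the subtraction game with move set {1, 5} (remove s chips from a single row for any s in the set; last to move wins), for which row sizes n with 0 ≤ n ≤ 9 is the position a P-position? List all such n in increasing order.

0, 2, 4, 6, 8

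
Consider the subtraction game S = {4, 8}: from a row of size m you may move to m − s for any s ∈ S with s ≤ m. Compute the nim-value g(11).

2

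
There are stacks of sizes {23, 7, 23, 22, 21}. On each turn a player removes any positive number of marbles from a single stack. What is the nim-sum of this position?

4

Nim-sum: 23 ⊕ 7 ⊕ 23 ⊕ 22 ⊕ 21 = 4.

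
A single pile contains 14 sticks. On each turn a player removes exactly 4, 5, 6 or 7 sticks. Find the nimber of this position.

0

Build the Grundy sequence with g(k) = mex{g(k−s) : s ∈ {4, 5, 6, 7}, s ≤ k}:
g(0) = mex{} = 0
g(1) = mex{} = 0
g(2) = mex{} = 0
g(3) = mex{} = 0
g(4) = mex{0} = 1
g(5) = mex{0} = 1
g(6) = mex{0} = 1
g(7) = mex{0} = 1
g(8) = mex{0,1} = 2
g(9) = mex{0,1} = 2
g(10) = mex{0,1} = 2
g(11) = mex{1} = 0
g(12) = mex{1,2} = 0
g(13) = mex{1,2} = 0
g(14) = mex{1,2} = 0
So g(14) = 0.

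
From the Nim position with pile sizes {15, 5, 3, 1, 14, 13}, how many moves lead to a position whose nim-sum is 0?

3

Nim-sum: 15 ⊕ 5 ⊕ 3 ⊕ 1 ⊕ 14 ⊕ 13 = 11.
The overall nim-sum is X = 11. A pile of size p has a winning move iff p XOR X < p (reduce it to p XOR X).
  15: 15 XOR 11 = 4 < 15 — winning move (to 4).
  5: 5 XOR 11 = 14 ≥ 5 — no move.
  3: 3 XOR 11 = 8 ≥ 3 — no move.
  1: 1 XOR 11 = 10 ≥ 1 — no move.
  14: 14 XOR 11 = 5 < 14 — winning move (to 5).
  13: 13 XOR 11 = 6 < 13 — winning move (to 6).
That gives 3 winning moves.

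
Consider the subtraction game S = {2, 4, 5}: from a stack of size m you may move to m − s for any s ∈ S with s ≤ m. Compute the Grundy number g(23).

1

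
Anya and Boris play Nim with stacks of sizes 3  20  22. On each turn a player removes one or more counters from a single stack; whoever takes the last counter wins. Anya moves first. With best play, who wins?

Anya wins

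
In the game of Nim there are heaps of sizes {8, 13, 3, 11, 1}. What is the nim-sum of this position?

12

Nim-sum: 8 ^ 13 ^ 3 ^ 11 ^ 1 = 12.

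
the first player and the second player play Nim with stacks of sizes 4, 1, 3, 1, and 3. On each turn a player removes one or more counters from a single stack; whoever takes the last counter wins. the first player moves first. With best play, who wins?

the first player wins

Nim-sum: 4 XOR 1 XOR 3 XOR 1 XOR 3 = 4.
The nim-sum is 4 ≠ 0, so this is an N-position: the player to move can win; the first player has a winning move.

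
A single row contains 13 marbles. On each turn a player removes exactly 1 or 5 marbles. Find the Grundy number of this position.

1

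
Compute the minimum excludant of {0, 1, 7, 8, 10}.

The values 0, 1 are all present; 2 is the first non-negative integer missing from the set.

2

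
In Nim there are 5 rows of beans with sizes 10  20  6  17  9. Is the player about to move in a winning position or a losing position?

Losing position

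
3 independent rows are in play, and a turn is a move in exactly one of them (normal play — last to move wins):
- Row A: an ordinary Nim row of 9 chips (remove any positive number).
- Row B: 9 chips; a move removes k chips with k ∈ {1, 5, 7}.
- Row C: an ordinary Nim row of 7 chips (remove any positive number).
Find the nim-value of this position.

Row A is a plain Nim row of size 9, so its Grundy value is 9.
For row B, compute g(0), g(1), … with moves {1, 5, 7}:
g(0) = mex{} = 0
g(1) = mex{0} = 1
g(2) = mex{1} = 0
g(3) = mex{0} = 1
g(4) = mex{1} = 0
g(5) = mex{0} = 1
g(6) = mex{1} = 0
g(7) = mex{0} = 1
g(8) = mex{1} = 0
g(9) = mex{0} = 1
So g(9) = 1.
Row C is a plain Nim row of size 7, so its Grundy value is 7.
The value of a disjunctive sum is the nim-sum of the parts.
Combined value = 9 ⊕ 1 ⊕ 7 = 15.

15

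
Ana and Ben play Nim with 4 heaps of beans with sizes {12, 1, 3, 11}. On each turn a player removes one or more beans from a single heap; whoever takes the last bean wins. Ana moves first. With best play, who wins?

Ana wins

Write each in binary and XOR column by column:
  1100  (12)
  0001  (1)
  0011  (3)
  1011  (11)
  ----
  0101  (5)
The nim-sum is 5 ≠ 0, so this is an N-position: the player to move can win; Ana has a winning move.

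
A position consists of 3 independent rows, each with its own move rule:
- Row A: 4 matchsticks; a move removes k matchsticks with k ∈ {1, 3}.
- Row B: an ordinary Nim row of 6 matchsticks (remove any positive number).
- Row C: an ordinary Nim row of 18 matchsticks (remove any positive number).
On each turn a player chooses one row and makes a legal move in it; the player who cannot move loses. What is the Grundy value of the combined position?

20

For row A, compute g(0), g(1), … with moves {1, 3}:
g(0) = mex{} = 0
g(1) = mex{0} = 1
g(2) = mex{1} = 0
g(3) = mex{0} = 1
g(4) = mex{1} = 0
So g(4) = 0.
Row B is a plain Nim row of size 6, so its Grundy value is 6.
Row C is a plain Nim row of size 18, so its Grundy value is 18.
By the Sprague-Grundy theorem, the Grundy value of a sum of independent games is the XOR of the component values.
Combined value = 0 ⊕ 6 ⊕ 18 = 20.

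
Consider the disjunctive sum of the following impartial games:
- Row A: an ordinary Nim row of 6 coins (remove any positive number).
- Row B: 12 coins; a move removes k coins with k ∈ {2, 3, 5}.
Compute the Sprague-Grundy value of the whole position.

4

Row A is a plain Nim row of size 6, so its Grundy value is 6.
Grundy values for row B (subtraction set {2, 3, 5}):
k:     0  1  2  3  4  5  6  7  8  9 10 11 12
g(k):  0  0  1  1  2  2  3  0  0  1  1  2  2
So g(12) = 2.
By the Sprague-Grundy theorem, the Grundy value of a sum of independent games is the XOR of the component values.
Combined value = 6 XOR 2 = 4.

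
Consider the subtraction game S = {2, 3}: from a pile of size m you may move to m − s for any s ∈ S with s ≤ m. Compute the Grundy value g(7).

1

Compute g(0), g(1), … for moves {2, 3}:
g(0) = mex{} = 0
g(1) = mex{} = 0
g(2) = mex{0} = 1
g(3) = mex{0} = 1
g(4) = mex{0,1} = 2
g(5) = mex{1} = 0
g(6) = mex{1,2} = 0
g(7) = mex{0,2} = 1
So g(7) = 1.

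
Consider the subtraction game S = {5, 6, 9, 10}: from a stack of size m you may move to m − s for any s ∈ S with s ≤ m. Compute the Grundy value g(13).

2

Build the Grundy sequence with g(k) = mex{g(k−s) : s ∈ {5, 6, 9, 10}, s ≤ k}:
g(0) = mex{} = 0
g(1) = mex{} = 0
g(2) = mex{} = 0
g(3) = mex{} = 0
g(4) = mex{} = 0
g(5) = mex{0} = 1
g(6) = mex{0} = 1
g(7) = mex{0} = 1
g(8) = mex{0} = 1
g(9) = mex{0} = 1
g(10) = mex{0,1} = 2
g(11) = mex{0,1} = 2
g(12) = mex{0,1} = 2
g(13) = mex{0,1} = 2
So g(13) = 2.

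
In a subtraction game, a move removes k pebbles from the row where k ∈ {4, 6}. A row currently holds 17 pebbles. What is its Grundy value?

1

Grundy values for subtraction set {4, 6}:
k:     0  1  2  3  4  5  6  7  8  9 10 11 12 13 14 15 16 17
g(k):  0  0  0  0  1  1  1  1  2  2  0  0  0  0  1  1  1  1
So g(17) = 1.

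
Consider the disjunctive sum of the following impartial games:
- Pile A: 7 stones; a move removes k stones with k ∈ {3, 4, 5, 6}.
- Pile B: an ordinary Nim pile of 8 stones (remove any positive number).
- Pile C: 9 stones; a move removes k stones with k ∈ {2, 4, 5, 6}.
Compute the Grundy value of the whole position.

10

Grundy values for pile A (subtraction set {3, 4, 5, 6}):
k:     0  1  2  3  4  5  6  7
g(k):  0  0  0  1  1  1  2  2
So g(7) = 2.
Pile B is a plain Nim pile of size 8, so its Grundy value is 8.
For pile C, compute g(0), g(1), … with moves {2, 4, 5, 6}:
k:     0  1  2  3  4  5  6  7  8  9
g(k):  0  0  1  1  2  2  3  3  0  0
So g(9) = 0.
The value of a disjunctive sum is the nim-sum of the parts.
Combined value = 2 XOR 8 XOR 0 = 10.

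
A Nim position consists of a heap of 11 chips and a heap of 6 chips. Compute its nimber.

Nim-sum: 11 ^ 6 = 13.

13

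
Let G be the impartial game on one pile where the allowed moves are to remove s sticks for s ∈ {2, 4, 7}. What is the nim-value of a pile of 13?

2

Compute g(0), g(1), … for moves {2, 4, 7}:
k:     0  1  2  3  4  5  6  7  8  9 10 11 12 13
g(k):  0  0  1  1  2  2  0  3  1  0  2  1  0  2
So g(13) = 2.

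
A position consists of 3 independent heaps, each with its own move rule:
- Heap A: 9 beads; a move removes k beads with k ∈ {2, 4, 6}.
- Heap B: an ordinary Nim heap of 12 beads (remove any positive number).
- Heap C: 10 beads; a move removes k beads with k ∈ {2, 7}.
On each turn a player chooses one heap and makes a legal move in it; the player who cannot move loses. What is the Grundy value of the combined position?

Grundy values for heap A (subtraction set {2, 4, 6}):
k:     0  1  2  3  4  5  6  7  8  9
g(k):  0  0  1  1  2  2  3  3  0  0
So g(9) = 0.
Heap B is a plain Nim heap of size 12, so its Grundy value is 12.
Build the Grundy sequence for heap C with g(k) = mex{g(k−s) : s ∈ {2, 7}, s ≤ k}:
k:     0  1  2  3  4  5  6  7  8  9 10
g(k):  0  0  1  1  0  0  1  1  2  0  0
So g(10) = 0.
By the Sprague-Grundy theorem, the Grundy value of a sum of independent games is the XOR of the component values.
Combined value = 0 XOR 12 XOR 0 = 12.

12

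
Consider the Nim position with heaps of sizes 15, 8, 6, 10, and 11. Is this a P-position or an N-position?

P-position

Nim-sum: 15 ^ 8 ^ 6 ^ 10 ^ 11 = 0.
The nim-sum is 0, so this is a P-position: the player to move is in a losing position under optimal play.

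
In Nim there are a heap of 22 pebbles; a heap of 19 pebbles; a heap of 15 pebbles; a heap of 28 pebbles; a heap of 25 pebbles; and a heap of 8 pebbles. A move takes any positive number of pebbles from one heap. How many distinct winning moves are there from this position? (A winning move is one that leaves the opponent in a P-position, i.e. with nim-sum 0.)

3

Nim-sum: 22 ⊕ 19 ⊕ 15 ⊕ 28 ⊕ 25 ⊕ 8 = 7.
The overall nim-sum is X = 7. A heap of size p has a winning move iff p XOR X < p (reduce it to p XOR X).
  22: 22 XOR 7 = 17 < 22 — winning move (to 17).
  19: 19 XOR 7 = 20 ≥ 19 — no move.
  15: 15 XOR 7 = 8 < 15 — winning move (to 8).
  28: 28 XOR 7 = 27 < 28 — winning move (to 27).
  25: 25 XOR 7 = 30 ≥ 25 — no move.
  8: 8 XOR 7 = 15 ≥ 8 — no move.
That gives 3 winning moves.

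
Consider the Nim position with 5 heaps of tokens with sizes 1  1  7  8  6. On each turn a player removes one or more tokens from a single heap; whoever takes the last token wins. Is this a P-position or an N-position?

N-position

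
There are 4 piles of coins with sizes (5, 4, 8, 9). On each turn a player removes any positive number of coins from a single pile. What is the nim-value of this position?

In binary:
  0101  (5)
  0100  (4)
  1000  (8)
  1001  (9)
  ----
  0000  (0)

0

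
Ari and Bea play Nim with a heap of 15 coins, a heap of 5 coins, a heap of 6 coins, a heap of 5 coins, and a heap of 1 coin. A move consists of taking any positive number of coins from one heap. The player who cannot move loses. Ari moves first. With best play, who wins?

Nim-sum: 15 ⊕ 5 ⊕ 6 ⊕ 5 ⊕ 1 = 8.
The nim-sum is 8 ≠ 0, so this is an N-position: the player to move can win; Ari has a winning move.

Ari wins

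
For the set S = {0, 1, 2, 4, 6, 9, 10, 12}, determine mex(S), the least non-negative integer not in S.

3

The values 0, 1, 2 are all present; 3 is the first non-negative integer missing from the set.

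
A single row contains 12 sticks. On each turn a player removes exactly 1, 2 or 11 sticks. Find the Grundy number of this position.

0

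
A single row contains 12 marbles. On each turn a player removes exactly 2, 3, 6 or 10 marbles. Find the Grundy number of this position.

Grundy values for subtraction set {2, 3, 6, 10}:
g(0) = mex{} = 0
g(1) = mex{} = 0
g(2) = mex{0} = 1
g(3) = mex{0} = 1
g(4) = mex{0,1} = 2
g(5) = mex{1} = 0
g(6) = mex{0,1,2} = 3
g(7) = mex{0,2} = 1
g(8) = mex{0,1,3} = 2
g(9) = mex{1,3} = 0
g(10) = mex{0,1,2} = 3
g(11) = mex{0,2} = 1
g(12) = mex{0,1,3} = 2
So g(12) = 2.

2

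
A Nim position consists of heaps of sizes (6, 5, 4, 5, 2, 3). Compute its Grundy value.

3

Compute the nim-sum pairwise:
6 ^ 5 = 3
3 ^ 4 = 7
7 ^ 5 = 2
2 ^ 2 = 0
0 ^ 3 = 3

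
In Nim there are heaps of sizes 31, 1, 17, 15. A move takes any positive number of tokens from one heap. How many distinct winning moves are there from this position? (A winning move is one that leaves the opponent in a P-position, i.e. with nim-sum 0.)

0

Nim-sum: 31 ⊕ 1 ⊕ 17 ⊕ 15 = 0.
The nim-sum is already 0, so every move leaves a nonzero nim-sum — there are no winning moves.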